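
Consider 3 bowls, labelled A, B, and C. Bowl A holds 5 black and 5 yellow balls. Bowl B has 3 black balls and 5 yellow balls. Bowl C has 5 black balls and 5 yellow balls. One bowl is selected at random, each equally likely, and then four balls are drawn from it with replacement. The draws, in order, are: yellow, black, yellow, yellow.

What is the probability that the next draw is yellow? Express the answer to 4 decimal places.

0.5528

The likelihood of the observed sequence under each hypothesis: P(data | bowl A) = (5/10)(5/10)(5/10)(5/10) = 0.0625; P(data | bowl B) = (5/8)(3/8)(5/8)(5/8) = 0.091553; P(data | bowl C) = (5/10)(5/10)(5/10)(5/10) = 0.0625.
The prior-weighted likelihoods are 1/3 · 0.0625 = 0.020833, 1/3 · 0.091553 = 0.030518, 1/3 · 0.0625 = 0.020833; summing to 0.072184.
The posterior is then P(bowl A | data) = 0.28861, P(bowl B | data) = 0.42277, P(bowl C | data) = 0.28861.
Averaging over the posterior, P(yellow next | data) = (1/2)(0.28861) + (5/8)(0.42277) + (1/2)(0.28861) = 0.55285.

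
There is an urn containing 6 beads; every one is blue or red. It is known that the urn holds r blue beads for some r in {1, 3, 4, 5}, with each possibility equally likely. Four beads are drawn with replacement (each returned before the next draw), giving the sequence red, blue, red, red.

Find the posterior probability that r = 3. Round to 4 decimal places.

Under each hypothesis, the probability of the observed sequence is: P(data | r = 1) = (5/6)(1/6)(5/6)(5/6) = 0.096451; P(data | r = 3) = (3/6)(3/6)(3/6)(3/6) = 0.0625; P(data | r = 4) = (2/6)(4/6)(2/6)(2/6) = 0.024691; P(data | r = 5) = (1/6)(5/6)(1/6)(1/6) = 0.003858.
The prior-weighted likelihoods are 1/4 · 0.096451 = 0.024113, 1/4 · 0.0625 = 0.015625, 1/4 · 0.024691 = 0.0061728, 1/4 · 0.003858 = 0.00096451; summing to 0.046875.
Therefore the posterior P(r = 3 | data) = (0.015625) / (0.046875) = 0.33333.

0.3333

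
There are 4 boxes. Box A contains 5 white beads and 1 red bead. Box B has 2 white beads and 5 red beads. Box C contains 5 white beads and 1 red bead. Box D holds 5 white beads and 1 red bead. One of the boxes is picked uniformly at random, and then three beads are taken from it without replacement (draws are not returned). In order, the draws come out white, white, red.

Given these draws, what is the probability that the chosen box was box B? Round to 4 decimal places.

0.0870

Under each hypothesis, the probability of the observed sequence is: P(data | box A) = (5/6)(4/5)(1/4) = 1/6; P(data | box B) = (2/7)(1/6)(5/5) = 1/21; P(data | box C) = (5/6)(4/5)(1/4) = 1/6; P(data | box D) = (5/6)(4/5)(1/4) = 1/6.
The prior-weighted likelihoods are 1/4 · 1/6 = 1/24, 1/4 · 1/21 = 1/84, 1/4 · 1/6 = 1/24, 1/4 · 1/6 = 1/24; with total 23/168.
Therefore the posterior P(box B | data) = (1/84) / (23/168) = 2/23.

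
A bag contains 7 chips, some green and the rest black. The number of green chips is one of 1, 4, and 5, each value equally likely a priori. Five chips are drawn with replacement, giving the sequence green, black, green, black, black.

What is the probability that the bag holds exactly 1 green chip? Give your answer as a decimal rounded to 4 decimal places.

Compute the likelihood of the observed sequence for each case: P(data | r = 1) = (1/7)(6/7)(1/7)(6/7)(6/7) = 0.012852; P(data | r = 4) = (4/7)(3/7)(4/7)(3/7)(3/7) = 0.025704; P(data | r = 5) = (5/7)(2/7)(5/7)(2/7)(2/7) = 0.0119.
Weighting by the prior gives 1/3 · 0.012852 = 0.0042839, 1/3 · 0.025704 = 0.0085679, 1/3 · 0.0119 = 0.0039666; summing to 0.016818.
By Bayes' rule, P(r = 1 | data) = (0.0042839) / (0.016818) = 0.25472.

0.2547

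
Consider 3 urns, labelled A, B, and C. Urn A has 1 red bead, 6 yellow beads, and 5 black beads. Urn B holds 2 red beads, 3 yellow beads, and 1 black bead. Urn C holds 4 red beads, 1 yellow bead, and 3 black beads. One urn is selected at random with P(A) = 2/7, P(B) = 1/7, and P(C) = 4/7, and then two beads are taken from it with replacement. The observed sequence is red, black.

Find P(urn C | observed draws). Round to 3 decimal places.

0.857

Compute the likelihood of the observed sequence for each case: P(data | urn A) = (1/12)(5/12) = 5/144; P(data | urn B) = (2/6)(1/6) = 1/18; P(data | urn C) = (4/8)(3/8) = 3/16.
The prior-weighted likelihoods are 2/7 · 5/144 = 5/504, 1/7 · 1/18 = 1/126, 4/7 · 3/16 = 3/28; with total 1/8.
By Bayes' rule, P(urn C | data) = (3/28) / (1/8) = 6/7.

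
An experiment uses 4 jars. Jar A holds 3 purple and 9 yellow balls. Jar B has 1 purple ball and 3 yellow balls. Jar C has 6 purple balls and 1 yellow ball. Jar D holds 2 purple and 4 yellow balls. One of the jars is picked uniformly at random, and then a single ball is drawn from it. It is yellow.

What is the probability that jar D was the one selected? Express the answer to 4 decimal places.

0.2887

The likelihood of this draw under each hypothesis: P(data | jar A) = (9/12) = 3/4; P(data | jar B) = (3/4) = 3/4; P(data | jar C) = (1/7) = 1/7; P(data | jar D) = (4/6) = 2/3.
Weighting by the prior gives 1/4 · 3/4 = 3/16, 1/4 · 3/4 = 3/16, 1/4 · 1/7 = 1/28, 1/4 · 2/3 = 1/6; summing to 97/168.
Hence P(jar D | data) = (1/6) / (97/168) = 28/97.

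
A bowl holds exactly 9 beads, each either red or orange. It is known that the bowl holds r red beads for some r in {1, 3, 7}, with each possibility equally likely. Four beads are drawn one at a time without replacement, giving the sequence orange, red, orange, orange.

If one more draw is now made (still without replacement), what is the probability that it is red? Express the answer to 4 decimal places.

Compute the likelihood of the observed sequence for each case: P(data | r = 1) = (8/9)(1/8)(7/7)(6/6) = 1/9; P(data | r = 3) = (6/9)(3/8)(5/7)(4/6) = 5/42; P(data | r = 7) = (2/9)(7/8)(1/7)(0/6) = 0.
Multiplying each by its prior: 1/3 · 1/9 = 1/27, 1/3 · 5/42 = 5/126, 1/3 · 0 = 0; with total 29/378.
Dividing through by the total gives posterior P(r = 1 | data) = 14/29, P(r = 3 | data) = 15/29, P(r = 7 | data) = 0.
Averaging over the posterior, P(red next | data) = (0)(14/29) + (2/5)(15/29) = 6/29.

0.2069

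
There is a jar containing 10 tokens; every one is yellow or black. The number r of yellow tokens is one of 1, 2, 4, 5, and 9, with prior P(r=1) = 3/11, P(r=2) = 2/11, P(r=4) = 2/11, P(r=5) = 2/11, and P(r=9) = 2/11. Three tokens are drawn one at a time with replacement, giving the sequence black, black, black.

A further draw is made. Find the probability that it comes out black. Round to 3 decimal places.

0.814

For each hypothesis, P(data | H) works out to: P(data | r = 1) = (9/10)(9/10)(9/10) = 0.729; P(data | r = 2) = (8/10)(8/10)(8/10) = 0.512; P(data | r = 4) = (6/10)(6/10)(6/10) = 0.216; P(data | r = 5) = (5/10)(5/10)(5/10) = 0.125; P(data | r = 9) = (1/10)(1/10)(1/10) = 0.001.
The prior-weighted likelihoods are 3/11 · 0.729 = 0.19882, 2/11 · 0.512 = 0.093091, 2/11 · 0.216 = 0.039273, 2/11 · 0.125 = 0.022727, 2/11 · 0.001 = 0.00018182; these sum to 0.35409.
Normalising, the posterior is P(r = 1 | data) = 0.56149, P(r = 2 | data) = 0.2629, P(r = 4 | data) = 0.11091, P(r = 5 | data) = 0.064185, P(r = 9 | data) = 0.00051348.
So P(black next | data) = Σ P(black next | H) P(H | data) = (9/10)(0.56149) + (4/5)(0.2629) + (3/5)(0.11091) + (1/2)(0.064185) + (1/10)(0.00051348) = 0.81435.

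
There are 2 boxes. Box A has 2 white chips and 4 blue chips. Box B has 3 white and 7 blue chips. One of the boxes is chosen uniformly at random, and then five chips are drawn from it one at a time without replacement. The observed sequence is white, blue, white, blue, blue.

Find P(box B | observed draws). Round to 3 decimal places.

0.385

Compute the likelihood of the observed sequence for each case: P(data | box A) = (2/6)(4/5)(1/4)(3/3)(2/2) = 1/15; P(data | box B) = (3/10)(7/9)(2/8)(6/7)(5/6) = 1/24.
Weighting by the prior gives 1/2 · 1/15 = 1/30, 1/2 · 1/24 = 1/48; summing to 13/240.
By Bayes' rule, P(box B | data) = (1/48) / (13/240) = 5/13.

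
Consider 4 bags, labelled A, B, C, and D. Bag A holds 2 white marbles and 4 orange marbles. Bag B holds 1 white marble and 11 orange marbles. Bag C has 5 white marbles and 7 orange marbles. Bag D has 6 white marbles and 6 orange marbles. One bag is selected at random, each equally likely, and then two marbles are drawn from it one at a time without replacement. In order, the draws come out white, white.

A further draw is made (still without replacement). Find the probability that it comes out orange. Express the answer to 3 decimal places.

Under each hypothesis, the probability of the observed sequence is: P(data | bag A) = (2/6)(1/5) = 1/15; P(data | bag B) = (1/12)(0/11) = 0; P(data | bag C) = (5/12)(4/11) = 5/33; P(data | bag D) = (6/12)(5/11) = 5/22.
The prior-weighted likelihoods are 1/4 · 1/15 = 1/60, 1/4 · 0 = 0, 1/4 · 5/33 = 5/132, 1/4 · 5/22 = 5/88; these sum to 49/440.
Dividing through by the total gives posterior P(bag A | data) = 22/147, P(bag B | data) = 0, P(bag C | data) = 50/147, P(bag D | data) = 25/49.
The predictive probability is P(orange next | data) = (1)(22/147) + (7/10)(50/147) + (3/5)(25/49) = 34/49.

0.694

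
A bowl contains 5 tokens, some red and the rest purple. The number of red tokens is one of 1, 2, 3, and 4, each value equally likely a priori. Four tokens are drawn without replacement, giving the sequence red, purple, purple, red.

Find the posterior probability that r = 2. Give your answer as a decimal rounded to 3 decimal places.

0.500

The likelihood of the observed sequence under each hypothesis: P(data | r = 1) = (1/5)(4/4)(3/3)(0/2) = 0; P(data | r = 2) = (2/5)(3/4)(2/3)(1/2) = 1/10; P(data | r = 3) = (3/5)(2/4)(1/3)(2/2) = 1/10; P(data | r = 4) = (4/5)(1/4)(0/3) = 0.
The prior-weighted likelihoods are 1/4 · 0 = 0, 1/4 · 1/10 = 1/40, 1/4 · 1/10 = 1/40, 1/4 · 0 = 0; summing to 1/20.
Hence P(r = 2 | data) = (1/40) / (1/20) = 1/2.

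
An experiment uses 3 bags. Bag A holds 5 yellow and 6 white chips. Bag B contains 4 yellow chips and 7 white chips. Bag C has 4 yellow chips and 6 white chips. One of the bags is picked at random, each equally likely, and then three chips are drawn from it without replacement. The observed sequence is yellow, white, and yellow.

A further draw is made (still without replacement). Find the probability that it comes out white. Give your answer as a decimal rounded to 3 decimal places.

The likelihood of the observed sequence under each hypothesis: P(data | bag A) = (5/11)(6/10)(4/9) = 4/33; P(data | bag B) = (4/11)(7/10)(3/9) = 14/165; P(data | bag C) = (4/10)(6/9)(3/8) = 1/10.
Multiplying each by its prior: 1/3 · 4/33 = 4/99, 1/3 · 14/165 = 14/495, 1/3 · 1/10 = 1/30; these sum to 101/990.
The posterior is then P(bag A | data) = 40/101, P(bag B | data) = 28/101, P(bag C | data) = 33/101.
Averaging over the posterior, P(white next | data) = (5/8)(40/101) + (3/4)(28/101) + (5/7)(33/101) = 487/707.

0.689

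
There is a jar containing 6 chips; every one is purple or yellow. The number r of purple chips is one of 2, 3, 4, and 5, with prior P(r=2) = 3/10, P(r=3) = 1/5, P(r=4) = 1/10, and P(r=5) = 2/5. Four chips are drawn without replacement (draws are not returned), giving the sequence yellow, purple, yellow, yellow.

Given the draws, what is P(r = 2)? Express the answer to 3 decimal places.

Under each hypothesis, the probability of the observed sequence is: P(data | r = 2) = (4/6)(2/5)(3/4)(2/3) = 2/15; P(data | r = 3) = (3/6)(3/5)(2/4)(1/3) = 1/20; P(data | r = 4) = (2/6)(4/5)(1/4)(0/3) = 0; P(data | r = 5) = (1/6)(5/5)(0/4) = 0.
The prior-weighted likelihoods are 3/10 · 2/15 = 1/25, 1/5 · 1/20 = 1/100, 1/10 · 0 = 0, 2/5 · 0 = 0; these sum to 1/20.
By Bayes' rule, P(r = 2 | data) = (1/25) / (1/20) = 4/5.

0.800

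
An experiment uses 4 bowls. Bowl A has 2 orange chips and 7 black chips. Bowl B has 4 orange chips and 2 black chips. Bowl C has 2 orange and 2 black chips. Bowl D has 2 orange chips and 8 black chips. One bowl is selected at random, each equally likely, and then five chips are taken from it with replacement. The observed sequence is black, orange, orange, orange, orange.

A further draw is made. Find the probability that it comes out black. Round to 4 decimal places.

0.3996

The likelihood of the observed sequence under each hypothesis: P(data | bowl A) = (7/9)(2/9)(2/9)(2/9)(2/9) = 0.0018967; P(data | bowl B) = (2/6)(4/6)(4/6)(4/6)(4/6) = 0.065844; P(data | bowl C) = (2/4)(2/4)(2/4)(2/4)(2/4) = 0.03125; P(data | bowl D) = (8/10)(2/10)(2/10)(2/10)(2/10) = 0.00128.
Weighting by the prior gives 1/4 · 0.0018967 = 0.00047418, 1/4 · 0.065844 = 0.016461, 1/4 · 0.03125 = 0.0078125, 1/4 · 0.00128 = 0.00032; summing to 0.025068.
Normalising, the posterior is P(bowl A | data) = 0.018916, P(bowl B | data) = 0.65666, P(bowl C | data) = 0.31166, P(bowl D | data) = 0.012765.
Averaging over the posterior, P(black next | data) = (7/9)(0.018916) + (1/3)(0.65666) + (1/2)(0.31166) + (4/5)(0.012765) = 0.39964.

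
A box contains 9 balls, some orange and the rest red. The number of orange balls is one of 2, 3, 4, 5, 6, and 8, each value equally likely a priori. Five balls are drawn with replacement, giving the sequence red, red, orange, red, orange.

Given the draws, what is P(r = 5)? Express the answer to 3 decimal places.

For each hypothesis, P(data | H) works out to: P(data | r = 2) = (7/9)(7/9)(2/9)(7/9)(2/9) = 0.023235; P(data | r = 3) = (6/9)(6/9)(3/9)(6/9)(3/9) = 0.032922; P(data | r = 4) = (5/9)(5/9)(4/9)(5/9)(4/9) = 0.03387; P(data | r = 5) = (4/9)(4/9)(5/9)(4/9)(5/9) = 0.027096; P(data | r = 6) = (3/9)(3/9)(6/9)(3/9)(6/9) = 0.016461; P(data | r = 8) = (1/9)(1/9)(8/9)(1/9)(8/9) = 0.0010838.
The prior-weighted likelihoods are 1/6 · 0.023235 = 0.0038725, 1/6 · 0.032922 = 0.005487, 1/6 · 0.03387 = 0.005645, 1/6 · 0.027096 = 0.004516, 1/6 · 0.016461 = 0.0027435, 1/6 · 0.0010838 = 0.00018064; with total 0.022445.
By Bayes' rule, P(r = 5 | data) = (0.004516) / (0.022445) = 0.20121.

0.201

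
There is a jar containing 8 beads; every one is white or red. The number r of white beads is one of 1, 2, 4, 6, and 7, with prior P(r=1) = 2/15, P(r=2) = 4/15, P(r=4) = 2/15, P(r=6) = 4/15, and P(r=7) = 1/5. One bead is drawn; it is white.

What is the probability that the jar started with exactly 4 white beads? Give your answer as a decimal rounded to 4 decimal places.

0.1270

Under each hypothesis, the probability of this draw is: P(data | r = 1) = (1/8) = 1/8; P(data | r = 2) = (2/8) = 1/4; P(data | r = 4) = (4/8) = 1/2; P(data | r = 6) = (6/8) = 3/4; P(data | r = 7) = (7/8) = 7/8.
Weighting by the prior gives 2/15 · 1/8 = 1/60, 4/15 · 1/4 = 1/15, 2/15 · 1/2 = 1/15, 4/15 · 3/4 = 1/5, 1/5 · 7/8 = 7/40; summing to 21/40.
Therefore the posterior P(r = 4 | data) = (1/15) / (21/40) = 8/63.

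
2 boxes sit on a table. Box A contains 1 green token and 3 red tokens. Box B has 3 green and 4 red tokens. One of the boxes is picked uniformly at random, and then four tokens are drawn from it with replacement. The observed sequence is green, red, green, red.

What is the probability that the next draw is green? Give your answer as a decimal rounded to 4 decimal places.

0.3626

Under each hypothesis, the probability of the observed sequence is: P(data | box A) = (1/4)(3/4)(1/4)(3/4) = 0.035156; P(data | box B) = (3/7)(4/7)(3/7)(4/7) = 0.059975.
The prior-weighted likelihoods are 1/2 · 0.035156 = 0.017578, 1/2 · 0.059975 = 0.029988; these sum to 0.047566.
Normalising, the posterior is P(box A | data) = 0.36956, P(box B | data) = 0.63044.
So P(green next | data) = Σ P(green next | H) P(H | data) = (1/4)(0.36956) + (3/7)(0.63044) = 0.36258.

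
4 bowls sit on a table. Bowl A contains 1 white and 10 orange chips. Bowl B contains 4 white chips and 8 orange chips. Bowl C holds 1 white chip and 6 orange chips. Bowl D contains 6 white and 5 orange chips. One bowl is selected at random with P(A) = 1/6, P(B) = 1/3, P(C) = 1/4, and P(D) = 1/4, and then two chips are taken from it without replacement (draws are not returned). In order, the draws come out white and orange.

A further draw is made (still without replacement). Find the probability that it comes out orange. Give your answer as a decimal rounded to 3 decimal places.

For each hypothesis, P(data | H) works out to: P(data | bowl A) = (1/11)(10/10) = 0.090909; P(data | bowl B) = (4/12)(8/11) = 0.24242; P(data | bowl C) = (1/7)(6/6) = 0.14286; P(data | bowl D) = (6/11)(5/10) = 0.27273.
The prior-weighted likelihoods are 1/6 · 0.090909 = 0.015152, 1/3 · 0.24242 = 0.080808, 1/4 · 0.14286 = 0.035714, 1/4 · 0.27273 = 0.068182; these sum to 0.19986.
The posterior is then P(bowl A | data) = 0.075812, P(bowl B | data) = 0.40433, P(bowl C | data) = 0.1787, P(bowl D | data) = 0.34116.
Averaging over the posterior, P(orange next | data) = (1)(0.075812) + (7/10)(0.40433) + (1)(0.1787) + (4/9)(0.34116) = 0.68917.

0.689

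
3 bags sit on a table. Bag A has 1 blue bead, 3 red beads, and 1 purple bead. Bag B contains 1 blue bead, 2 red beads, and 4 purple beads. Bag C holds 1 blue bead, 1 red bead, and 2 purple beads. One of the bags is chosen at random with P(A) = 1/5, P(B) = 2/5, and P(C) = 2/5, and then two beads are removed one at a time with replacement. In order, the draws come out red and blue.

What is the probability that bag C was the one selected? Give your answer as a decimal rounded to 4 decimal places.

0.3827

Under each hypothesis, the probability of the observed sequence is: P(data | bag A) = (3/5)(1/5) = 0.12; P(data | bag B) = (2/7)(1/7) = 0.040816; P(data | bag C) = (1/4)(1/4) = 0.0625.
Multiplying each by its prior: 1/5 · 0.12 = 0.024, 2/5 · 0.040816 = 0.016327, 2/5 · 0.0625 = 0.025; summing to 0.065327.
Hence P(bag C | data) = (0.025) / (0.065327) = 0.38269.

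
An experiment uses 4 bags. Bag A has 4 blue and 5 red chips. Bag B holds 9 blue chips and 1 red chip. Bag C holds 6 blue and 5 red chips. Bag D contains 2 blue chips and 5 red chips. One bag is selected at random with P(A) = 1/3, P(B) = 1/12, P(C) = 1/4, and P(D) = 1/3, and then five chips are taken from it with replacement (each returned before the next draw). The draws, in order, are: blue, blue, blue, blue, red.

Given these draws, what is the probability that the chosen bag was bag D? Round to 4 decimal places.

0.0652

Compute the likelihood of the observed sequence for each case: P(data | bag A) = (4/9)(4/9)(4/9)(4/9)(5/9) = 0.021677; P(data | bag B) = (9/10)(9/10)(9/10)(9/10)(1/10) = 0.06561; P(data | bag C) = (6/11)(6/11)(6/11)(6/11)(5/11) = 0.040236; P(data | bag D) = (2/7)(2/7)(2/7)(2/7)(5/7) = 0.0047599.
Weighting by the prior gives 1/3 · 0.021677 = 0.0072256, 1/12 · 0.06561 = 0.0054675, 1/4 · 0.040236 = 0.010059, 1/3 · 0.0047599 = 0.0015866; these sum to 0.024339.
Hence P(bag D | data) = (0.0015866) / (0.024339) = 0.06519.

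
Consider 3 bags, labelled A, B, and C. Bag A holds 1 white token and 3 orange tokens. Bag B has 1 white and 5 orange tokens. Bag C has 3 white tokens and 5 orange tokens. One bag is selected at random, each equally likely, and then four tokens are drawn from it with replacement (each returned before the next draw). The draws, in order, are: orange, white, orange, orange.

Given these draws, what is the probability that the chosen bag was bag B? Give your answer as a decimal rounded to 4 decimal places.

For each hypothesis, P(data | H) works out to: P(data | bag A) = (3/4)(1/4)(3/4)(3/4) = 0.10547; P(data | bag B) = (5/6)(1/6)(5/6)(5/6) = 0.096451; P(data | bag C) = (5/8)(3/8)(5/8)(5/8) = 0.091553.
The prior-weighted likelihoods are 1/3 · 0.10547 = 0.035156, 1/3 · 0.096451 = 0.03215, 1/3 · 0.091553 = 0.030518; with total 0.097824.
Hence P(bag B | data) = (0.03215) / (0.097824) = 0.32865.

0.3287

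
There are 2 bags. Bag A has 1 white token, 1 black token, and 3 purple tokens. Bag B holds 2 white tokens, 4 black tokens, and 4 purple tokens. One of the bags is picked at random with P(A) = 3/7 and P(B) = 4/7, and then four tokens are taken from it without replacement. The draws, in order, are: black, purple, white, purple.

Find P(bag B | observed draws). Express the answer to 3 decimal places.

0.337

Compute the likelihood of the observed sequence for each case: P(data | bag A) = (1/5)(3/4)(1/3)(2/2) = 1/20; P(data | bag B) = (4/10)(4/9)(2/8)(3/7) = 2/105.
The prior-weighted likelihoods are 3/7 · 1/20 = 3/140, 4/7 · 2/105 = 8/735; these sum to 19/588.
Hence P(bag B | data) = (8/735) / (19/588) = 32/95.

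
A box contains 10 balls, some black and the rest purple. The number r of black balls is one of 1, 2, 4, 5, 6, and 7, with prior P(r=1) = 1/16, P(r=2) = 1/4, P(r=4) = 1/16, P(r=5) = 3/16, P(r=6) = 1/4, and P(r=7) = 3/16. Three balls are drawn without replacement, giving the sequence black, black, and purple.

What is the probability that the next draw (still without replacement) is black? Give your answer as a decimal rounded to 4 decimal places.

Compute the likelihood of the observed sequence for each case: P(data | r = 1) = (1/10)(0/9) = 0; P(data | r = 2) = (2/10)(1/9)(8/8) = 0.022222; P(data | r = 4) = (4/10)(3/9)(6/8) = 0.1; P(data | r = 5) = (5/10)(4/9)(5/8) = 0.13889; P(data | r = 6) = (6/10)(5/9)(4/8) = 0.16667; P(data | r = 7) = (7/10)(6/9)(3/8) = 0.175.
Multiplying each by its prior: 1/16 · 0 = 0, 1/4 · 0.022222 = 0.0055556, 1/16 · 0.1 = 0.00625, 3/16 · 0.13889 = 0.026042, 1/4 · 0.16667 = 0.041667, 3/16 · 0.175 = 0.032813; summing to 0.11233.
Dividing through by the total gives posterior P(r = 1 | data) = 0, P(r = 2 | data) = 0.049459, P(r = 4 | data) = 0.055641, P(r = 5 | data) = 0.23184, P(r = 6 | data) = 0.37094, P(r = 7 | data) = 0.29212.
Averaging over the posterior, P(black next | data) = (0)(0.049459) + (2/7)(0.055641) + (3/7)(0.23184) + (4/7)(0.37094) + (5/7)(0.29212) = 0.53588.

0.5359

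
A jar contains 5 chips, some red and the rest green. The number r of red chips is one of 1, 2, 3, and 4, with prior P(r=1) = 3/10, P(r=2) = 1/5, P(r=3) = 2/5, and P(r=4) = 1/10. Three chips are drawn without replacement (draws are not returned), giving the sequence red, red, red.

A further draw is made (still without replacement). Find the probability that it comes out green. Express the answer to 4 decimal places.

For each hypothesis, P(data | H) works out to: P(data | r = 1) = (1/5)(0/4) = 0; P(data | r = 2) = (2/5)(1/4)(0/3) = 0; P(data | r = 3) = (3/5)(2/4)(1/3) = 1/10; P(data | r = 4) = (4/5)(3/4)(2/3) = 2/5.
Multiplying each by its prior: 3/10 · 0 = 0, 1/5 · 0 = 0, 2/5 · 1/10 = 1/25, 1/10 · 2/5 = 1/25; with total 2/25.
The posterior is then P(r = 1 | data) = 0, P(r = 2 | data) = 0, P(r = 3 | data) = 1/2, P(r = 4 | data) = 1/2.
The predictive probability is P(green next | data) = (1)(1/2) + (1/2)(1/2) = 3/4.

0.7500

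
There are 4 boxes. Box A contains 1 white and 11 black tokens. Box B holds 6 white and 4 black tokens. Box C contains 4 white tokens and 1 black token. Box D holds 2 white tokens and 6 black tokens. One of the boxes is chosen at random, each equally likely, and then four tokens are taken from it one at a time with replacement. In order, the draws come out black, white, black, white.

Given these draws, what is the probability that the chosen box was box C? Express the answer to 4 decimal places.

Under each hypothesis, the probability of the observed sequence is: P(data | box A) = (11/12)(1/12)(11/12)(1/12) = 0.0058353; P(data | box B) = (4/10)(6/10)(4/10)(6/10) = 0.0576; P(data | box C) = (1/5)(4/5)(1/5)(4/5) = 0.0256; P(data | box D) = (6/8)(2/8)(6/8)(2/8) = 0.035156.
Multiplying each by its prior: 1/4 · 0.0058353 = 0.0014588, 1/4 · 0.0576 = 0.0144, 1/4 · 0.0256 = 0.0064, 1/4 · 0.035156 = 0.0087891; with total 0.031048.
Hence P(box C | data) = (0.0064) / (0.031048) = 0.20613.

0.2061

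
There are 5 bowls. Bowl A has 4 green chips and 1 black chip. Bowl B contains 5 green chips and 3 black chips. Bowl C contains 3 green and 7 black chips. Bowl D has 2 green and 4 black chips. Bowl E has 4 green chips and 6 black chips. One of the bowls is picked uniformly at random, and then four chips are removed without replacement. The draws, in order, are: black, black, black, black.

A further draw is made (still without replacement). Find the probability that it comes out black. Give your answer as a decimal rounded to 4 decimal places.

0.3516

Under each hypothesis, the probability of the observed sequence is: P(data | bowl A) = (1/5)(0/4) = 0; P(data | bowl B) = (3/8)(2/7)(1/6)(0/5) = 0; P(data | bowl C) = (7/10)(6/9)(5/8)(4/7) = 1/6; P(data | bowl D) = (4/6)(3/5)(2/4)(1/3) = 1/15; P(data | bowl E) = (6/10)(5/9)(4/8)(3/7) = 1/14.
Weighting by the prior gives 1/5 · 0 = 0, 1/5 · 0 = 0, 1/5 · 1/6 = 1/30, 1/5 · 1/15 = 1/75, 1/5 · 1/14 = 1/70; these sum to 32/525.
Normalising, the posterior is P(bowl A | data) = 0, P(bowl B | data) = 0, P(bowl C | data) = 35/64, P(bowl D | data) = 7/32, P(bowl E | data) = 15/64.
The predictive probability is P(black next | data) = (1/2)(35/64) + (0)(7/32) + (1/3)(15/64) = 45/128.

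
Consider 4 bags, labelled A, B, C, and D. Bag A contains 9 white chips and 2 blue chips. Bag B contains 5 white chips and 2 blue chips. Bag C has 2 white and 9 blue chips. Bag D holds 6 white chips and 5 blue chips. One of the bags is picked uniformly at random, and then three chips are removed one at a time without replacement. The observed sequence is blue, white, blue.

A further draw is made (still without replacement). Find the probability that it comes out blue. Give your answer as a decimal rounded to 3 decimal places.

For each hypothesis, P(data | H) works out to: P(data | bag A) = (2/11)(9/10)(1/9) = 1/55; P(data | bag B) = (2/7)(5/6)(1/5) = 1/21; P(data | bag C) = (9/11)(2/10)(8/9) = 8/55; P(data | bag D) = (5/11)(6/10)(4/9) = 4/33.
Multiplying each by its prior: 1/4 · 1/55 = 1/220, 1/4 · 1/21 = 1/84, 1/4 · 8/55 = 2/55, 1/4 · 4/33 = 1/33; with total 32/385.
Normalising, the posterior is P(bag A | data) = 7/128, P(bag B | data) = 55/384, P(bag C | data) = 7/16, P(bag D | data) = 35/96.
Averaging over the posterior, P(blue next | data) = (0)(7/128) + (0)(55/384) + (7/8)(7/16) + (3/8)(35/96) = 133/256.

0.520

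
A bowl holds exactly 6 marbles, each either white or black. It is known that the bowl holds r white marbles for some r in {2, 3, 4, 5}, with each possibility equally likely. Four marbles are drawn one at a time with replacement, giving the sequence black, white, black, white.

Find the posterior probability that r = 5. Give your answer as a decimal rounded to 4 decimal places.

0.1068

Under each hypothesis, the probability of the observed sequence is: P(data | r = 2) = (4/6)(2/6)(4/6)(2/6) = 0.049383; P(data | r = 3) = (3/6)(3/6)(3/6)(3/6) = 0.0625; P(data | r = 4) = (2/6)(4/6)(2/6)(4/6) = 0.049383; P(data | r = 5) = (1/6)(5/6)(1/6)(5/6) = 0.01929.
The prior-weighted likelihoods are 1/4 · 0.049383 = 0.012346, 1/4 · 0.0625 = 0.015625, 1/4 · 0.049383 = 0.012346, 1/4 · 0.01929 = 0.0048225; summing to 0.045139.
By Bayes' rule, P(r = 5 | data) = (0.0048225) / (0.045139) = 0.10684.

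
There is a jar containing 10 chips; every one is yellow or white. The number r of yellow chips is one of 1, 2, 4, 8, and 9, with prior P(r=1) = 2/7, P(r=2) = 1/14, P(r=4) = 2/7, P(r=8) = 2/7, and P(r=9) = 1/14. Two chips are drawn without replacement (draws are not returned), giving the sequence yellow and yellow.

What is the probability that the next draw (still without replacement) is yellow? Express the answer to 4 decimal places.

0.7023

Compute the likelihood of the observed sequence for each case: P(data | r = 1) = (1/10)(0/9) = 0; P(data | r = 2) = (2/10)(1/9) = 1/45; P(data | r = 4) = (4/10)(3/9) = 2/15; P(data | r = 8) = (8/10)(7/9) = 28/45; P(data | r = 9) = (9/10)(8/9) = 4/5.
Weighting by the prior gives 2/7 · 0 = 0, 1/14 · 1/45 = 1/630, 2/7 · 2/15 = 4/105, 2/7 · 28/45 = 8/45, 1/14 · 4/5 = 2/35; summing to 173/630.
The posterior is then P(r = 1 | data) = 0, P(r = 2 | data) = 1/173, P(r = 4 | data) = 24/173, P(r = 8 | data) = 112/173, P(r = 9 | data) = 36/173.
The predictive probability is P(yellow next | data) = (0)(1/173) + (1/4)(24/173) + (3/4)(112/173) + (7/8)(36/173) = 243/346.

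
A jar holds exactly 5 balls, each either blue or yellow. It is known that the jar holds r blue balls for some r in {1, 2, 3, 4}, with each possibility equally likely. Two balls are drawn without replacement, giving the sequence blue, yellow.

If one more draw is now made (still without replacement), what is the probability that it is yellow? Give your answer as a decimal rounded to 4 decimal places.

For each hypothesis, P(data | H) works out to: P(data | r = 1) = (1/5)(4/4) = 1/5; P(data | r = 2) = (2/5)(3/4) = 3/10; P(data | r = 3) = (3/5)(2/4) = 3/10; P(data | r = 4) = (4/5)(1/4) = 1/5.
Multiplying each by its prior: 1/4 · 1/5 = 1/20, 1/4 · 3/10 = 3/40, 1/4 · 3/10 = 3/40, 1/4 · 1/5 = 1/20; these sum to 1/4.
The posterior is then P(r = 1 | data) = 1/5, P(r = 2 | data) = 3/10, P(r = 3 | data) = 3/10, P(r = 4 | data) = 1/5.
The predictive probability is P(yellow next | data) = (1)(1/5) + (2/3)(3/10) + (1/3)(3/10) + (0)(1/5) = 1/2.

0.5000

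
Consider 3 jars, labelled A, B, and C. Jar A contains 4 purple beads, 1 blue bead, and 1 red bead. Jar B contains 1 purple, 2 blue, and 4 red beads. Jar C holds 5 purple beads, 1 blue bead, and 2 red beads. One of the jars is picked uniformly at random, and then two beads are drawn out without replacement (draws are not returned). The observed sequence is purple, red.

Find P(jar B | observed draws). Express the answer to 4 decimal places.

0.2339

For each hypothesis, P(data | H) works out to: P(data | jar A) = (4/6)(1/5) = 2/15; P(data | jar B) = (1/7)(4/6) = 2/21; P(data | jar C) = (5/8)(2/7) = 5/28.
Weighting by the prior gives 1/3 · 2/15 = 2/45, 1/3 · 2/21 = 2/63, 1/3 · 5/28 = 5/84; with total 19/140.
Therefore the posterior P(jar B | data) = (2/63) / (19/140) = 40/171.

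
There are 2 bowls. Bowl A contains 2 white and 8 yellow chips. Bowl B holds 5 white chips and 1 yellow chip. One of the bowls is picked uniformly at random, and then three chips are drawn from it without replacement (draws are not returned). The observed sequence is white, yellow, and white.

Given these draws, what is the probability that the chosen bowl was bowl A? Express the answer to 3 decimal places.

Compute the likelihood of the observed sequence for each case: P(data | bowl A) = (2/10)(8/9)(1/8) = 1/45; P(data | bowl B) = (5/6)(1/5)(4/4) = 1/6.
Weighting by the prior gives 1/2 · 1/45 = 1/90, 1/2 · 1/6 = 1/12; with total 17/180.
Therefore the posterior P(bowl A | data) = (1/90) / (17/180) = 2/17.

0.118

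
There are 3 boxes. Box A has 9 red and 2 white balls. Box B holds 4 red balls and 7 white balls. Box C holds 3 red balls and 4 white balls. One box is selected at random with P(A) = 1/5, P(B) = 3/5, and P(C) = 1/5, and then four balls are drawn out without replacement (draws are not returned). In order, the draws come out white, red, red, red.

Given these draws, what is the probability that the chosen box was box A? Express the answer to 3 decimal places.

Compute the likelihood of the observed sequence for each case: P(data | box A) = (2/11)(9/10)(8/9)(7/8) = 0.12727; P(data | box B) = (7/11)(4/10)(3/9)(2/8) = 0.021212; P(data | box C) = (4/7)(3/6)(2/5)(1/4) = 0.028571.
The prior-weighted likelihoods are 1/5 · 0.12727 = 0.025455, 3/5 · 0.021212 = 0.012727, 1/5 · 0.028571 = 0.0057143; these sum to 0.043896.
Therefore the posterior P(box A | data) = (0.025455) / (0.043896) = 0.57988.

0.580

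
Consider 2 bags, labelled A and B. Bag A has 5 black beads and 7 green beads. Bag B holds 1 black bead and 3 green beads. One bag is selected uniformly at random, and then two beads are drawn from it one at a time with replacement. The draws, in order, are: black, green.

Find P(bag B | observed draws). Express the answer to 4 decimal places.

The likelihood of the observed sequence under each hypothesis: P(data | bag A) = (5/12)(7/12) = 35/144; P(data | bag B) = (1/4)(3/4) = 3/16.
Weighting by the prior gives 1/2 · 35/144 = 35/288, 1/2 · 3/16 = 3/32; with total 31/144.
By Bayes' rule, P(bag B | data) = (3/32) / (31/144) = 27/62.

0.4355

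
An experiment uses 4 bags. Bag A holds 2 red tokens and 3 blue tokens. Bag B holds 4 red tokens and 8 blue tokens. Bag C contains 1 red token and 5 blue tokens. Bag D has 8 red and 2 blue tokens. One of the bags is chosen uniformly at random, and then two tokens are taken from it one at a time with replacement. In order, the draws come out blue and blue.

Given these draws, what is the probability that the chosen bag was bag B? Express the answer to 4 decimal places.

0.2888

Compute the likelihood of the observed sequence for each case: P(data | bag A) = (3/5)(3/5) = 9/25; P(data | bag B) = (8/12)(8/12) = 4/9; P(data | bag C) = (5/6)(5/6) = 25/36; P(data | bag D) = (2/10)(2/10) = 1/25.
Weighting by the prior gives 1/4 · 9/25 = 9/100, 1/4 · 4/9 = 1/9, 1/4 · 25/36 = 25/144, 1/4 · 1/25 = 1/100; these sum to 277/720.
Hence P(bag B | data) = (1/9) / (277/720) = 80/277.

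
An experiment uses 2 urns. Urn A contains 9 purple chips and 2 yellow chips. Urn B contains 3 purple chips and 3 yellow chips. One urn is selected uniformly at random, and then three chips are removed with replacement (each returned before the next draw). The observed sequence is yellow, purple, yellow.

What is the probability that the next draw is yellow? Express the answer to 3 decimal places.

Under each hypothesis, the probability of the observed sequence is: P(data | urn A) = (2/11)(9/11)(2/11) = 0.027047; P(data | urn B) = (3/6)(3/6)(3/6) = 0.125.
Multiplying each by its prior: 1/2 · 0.027047 = 0.013524, 1/2 · 0.125 = 0.0625; with total 0.076024.
Dividing through by the total gives posterior P(urn A | data) = 0.17789, P(urn B | data) = 0.82211.
So P(yellow next | data) = Σ P(yellow next | H) P(H | data) = (2/11)(0.17789) + (1/2)(0.82211) = 0.4434.

0.443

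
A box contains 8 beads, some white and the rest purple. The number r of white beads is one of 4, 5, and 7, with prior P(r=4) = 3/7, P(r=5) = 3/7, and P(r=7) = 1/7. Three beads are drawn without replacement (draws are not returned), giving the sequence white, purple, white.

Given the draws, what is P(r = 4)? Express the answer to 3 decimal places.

Under each hypothesis, the probability of the observed sequence is: P(data | r = 4) = (4/8)(4/7)(3/6) = 1/7; P(data | r = 5) = (5/8)(3/7)(4/6) = 5/28; P(data | r = 7) = (7/8)(1/7)(6/6) = 1/8.
Multiplying each by its prior: 3/7 · 1/7 = 3/49, 3/7 · 5/28 = 15/196, 1/7 · 1/8 = 1/56; with total 61/392.
So P(r = 4 | data) = (3/49) / (61/392) = 24/61.

0.393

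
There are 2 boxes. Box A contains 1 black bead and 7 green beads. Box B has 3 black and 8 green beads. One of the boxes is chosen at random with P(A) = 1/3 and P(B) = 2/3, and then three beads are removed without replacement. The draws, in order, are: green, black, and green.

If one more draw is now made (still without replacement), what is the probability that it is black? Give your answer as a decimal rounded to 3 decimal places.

The likelihood of the observed sequence under each hypothesis: P(data | box A) = (7/8)(1/7)(6/6) = 0.125; P(data | box B) = (8/11)(3/10)(7/9) = 0.1697.
Multiplying each by its prior: 1/3 · 0.125 = 0.041667, 2/3 · 0.1697 = 0.11313; with total 0.1548.
Normalising, the posterior is P(box A | data) = 0.26917, P(box B | data) = 0.73083.
So P(black next | data) = Σ P(black next | H) P(H | data) = (0)(0.26917) + (1/4)(0.73083) = 0.18271.

0.183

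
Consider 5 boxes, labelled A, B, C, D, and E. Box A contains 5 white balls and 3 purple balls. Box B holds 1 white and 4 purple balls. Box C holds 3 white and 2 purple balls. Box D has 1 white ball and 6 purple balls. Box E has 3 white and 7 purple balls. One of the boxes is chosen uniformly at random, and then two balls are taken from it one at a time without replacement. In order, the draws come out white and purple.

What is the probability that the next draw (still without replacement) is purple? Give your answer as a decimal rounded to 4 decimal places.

0.6181

For each hypothesis, P(data | H) works out to: P(data | box A) = (5/8)(3/7) = 0.26786; P(data | box B) = (1/5)(4/4) = 0.2; P(data | box C) = (3/5)(2/4) = 0.3; P(data | box D) = (1/7)(6/6) = 0.14286; P(data | box E) = (3/10)(7/9) = 0.23333.
Multiplying each by its prior: 1/5 · 0.26786 = 0.053571, 1/5 · 0.2 = 0.04, 1/5 · 0.3 = 0.06, 1/5 · 0.14286 = 0.028571, 1/5 · 0.23333 = 0.046667; these sum to 0.22881.
Dividing through by the total gives posterior P(box A | data) = 0.23413, P(box B | data) = 0.17482, P(box C | data) = 0.26223, P(box D | data) = 0.12487, P(box E | data) = 0.20395.
So P(purple next | data) = Σ P(purple next | H) P(H | data) = (1/3)(0.23413) + (1)(0.17482) + (1/3)(0.26223) + (1)(0.12487) + (3/4)(0.20395) = 0.61811.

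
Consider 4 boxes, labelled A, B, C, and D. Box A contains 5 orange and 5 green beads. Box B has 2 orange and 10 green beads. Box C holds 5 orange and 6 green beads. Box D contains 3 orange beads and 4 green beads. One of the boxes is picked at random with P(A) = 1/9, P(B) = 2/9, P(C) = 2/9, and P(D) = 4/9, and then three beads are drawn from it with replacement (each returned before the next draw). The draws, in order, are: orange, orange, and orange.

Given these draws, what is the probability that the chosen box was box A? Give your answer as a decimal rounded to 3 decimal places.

The likelihood of the observed sequence under each hypothesis: P(data | box A) = (5/10)(5/10)(5/10) = 0.125; P(data | box B) = (2/12)(2/12)(2/12) = 0.0046296; P(data | box C) = (5/11)(5/11)(5/11) = 0.093914; P(data | box D) = (3/7)(3/7)(3/7) = 0.078717.
The prior-weighted likelihoods are 1/9 · 0.125 = 0.013889, 2/9 · 0.0046296 = 0.0010288, 2/9 · 0.093914 = 0.02087, 4/9 · 0.078717 = 0.034985; these sum to 0.070773.
So P(box A | data) = (0.013889) / (0.070773) = 0.19625.

0.196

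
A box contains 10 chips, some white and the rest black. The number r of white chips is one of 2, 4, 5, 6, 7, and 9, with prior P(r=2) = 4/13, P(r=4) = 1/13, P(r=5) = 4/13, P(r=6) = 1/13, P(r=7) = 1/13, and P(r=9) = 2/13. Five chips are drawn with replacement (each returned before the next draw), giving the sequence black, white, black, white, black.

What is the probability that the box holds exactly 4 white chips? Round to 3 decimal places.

0.124

Under each hypothesis, the probability of the observed sequence is: P(data | r = 2) = (8/10)(2/10)(8/10)(2/10)(8/10) = 0.02048; P(data | r = 4) = (6/10)(4/10)(6/10)(4/10)(6/10) = 0.03456; P(data | r = 5) = (5/10)(5/10)(5/10)(5/10)(5/10) = 0.03125; P(data | r = 6) = (4/10)(6/10)(4/10)(6/10)(4/10) = 0.02304; P(data | r = 7) = (3/10)(7/10)(3/10)(7/10)(3/10) = 0.01323; P(data | r = 9) = (1/10)(9/10)(1/10)(9/10)(1/10) = 0.00081.
The prior-weighted likelihoods are 4/13 · 0.02048 = 0.0063015, 1/13 · 0.03456 = 0.0026585, 4/13 · 0.03125 = 0.0096154, 1/13 · 0.02304 = 0.0017723, 1/13 · 0.01323 = 0.0010177, 2/13 · 0.00081 = 0.00012462; summing to 0.02149.
So P(r = 4 | data) = (0.0026585) / (0.02149) = 0.12371.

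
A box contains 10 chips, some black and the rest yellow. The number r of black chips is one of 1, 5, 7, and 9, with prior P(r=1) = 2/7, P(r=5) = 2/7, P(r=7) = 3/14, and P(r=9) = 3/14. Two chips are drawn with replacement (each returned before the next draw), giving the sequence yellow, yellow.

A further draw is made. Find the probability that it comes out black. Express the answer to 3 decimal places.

0.229

For each hypothesis, P(data | H) works out to: P(data | r = 1) = (9/10)(9/10) = 0.81; P(data | r = 5) = (5/10)(5/10) = 0.25; P(data | r = 7) = (3/10)(3/10) = 0.09; P(data | r = 9) = (1/10)(1/10) = 0.01.
The prior-weighted likelihoods are 2/7 · 0.81 = 0.23143, 2/7 · 0.25 = 0.071429, 3/14 · 0.09 = 0.019286, 3/14 · 0.01 = 0.0021429; these sum to 0.32429.
Dividing through by the total gives posterior P(r = 1 | data) = 0.71366, P(r = 5 | data) = 0.22026, P(r = 7 | data) = 0.059471, P(r = 9 | data) = 0.0066079.
The predictive probability is P(black next | data) = (1/10)(0.71366) + (1/2)(0.22026) + (7/10)(0.059471) + (9/10)(0.0066079) = 0.22907.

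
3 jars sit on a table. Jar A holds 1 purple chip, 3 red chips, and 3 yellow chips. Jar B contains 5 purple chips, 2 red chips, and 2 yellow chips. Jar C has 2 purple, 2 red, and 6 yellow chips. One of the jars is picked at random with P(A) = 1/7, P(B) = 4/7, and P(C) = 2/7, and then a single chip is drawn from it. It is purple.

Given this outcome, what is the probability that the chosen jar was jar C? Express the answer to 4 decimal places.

Compute the likelihood of this draw for each case: P(data | jar A) = (1/7) = 0.14286; P(data | jar B) = (5/9) = 0.55556; P(data | jar C) = (2/10) = 0.2.
Multiplying each by its prior: 1/7 · 0.14286 = 0.020408, 4/7 · 0.55556 = 0.31746, 2/7 · 0.2 = 0.057143; summing to 0.39501.
Hence P(jar C | data) = (0.057143) / (0.39501) = 0.14466.

0.1447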